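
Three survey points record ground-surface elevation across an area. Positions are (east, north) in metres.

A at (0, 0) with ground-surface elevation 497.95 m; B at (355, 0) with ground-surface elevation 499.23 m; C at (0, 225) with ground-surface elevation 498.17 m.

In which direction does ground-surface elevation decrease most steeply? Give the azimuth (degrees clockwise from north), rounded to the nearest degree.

∂z/∂x = (499.23 − 497.95) / (355 − 0) = +0.003606
∂z/∂y = (498.17 − 497.95) / (225 − 0) = +0.0009778
Steepest decrease is along −∇f: components (-0.003606 E, -0.0009778 N).
Azimuth = atan2(-0.003606, -0.0009778) = 254.8° ≈ 255°.

255°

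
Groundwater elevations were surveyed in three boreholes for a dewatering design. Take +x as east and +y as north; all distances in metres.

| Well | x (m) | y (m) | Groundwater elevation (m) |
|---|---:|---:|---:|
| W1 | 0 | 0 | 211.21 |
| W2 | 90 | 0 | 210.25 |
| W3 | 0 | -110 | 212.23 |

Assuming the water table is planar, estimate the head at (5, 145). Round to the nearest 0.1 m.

∂h/∂x = (210.25 − 211.21) / (90 − 0) = -0.01067
∂h/∂y = (212.23 − 211.21) / (-110 − 0) = -0.009273
h(5, 145) = 211.21 + (-0.01067)·(5) + (-0.009273)·(145) = 211.21 -0.053 -1.345 = 209.812 m.

209.8 m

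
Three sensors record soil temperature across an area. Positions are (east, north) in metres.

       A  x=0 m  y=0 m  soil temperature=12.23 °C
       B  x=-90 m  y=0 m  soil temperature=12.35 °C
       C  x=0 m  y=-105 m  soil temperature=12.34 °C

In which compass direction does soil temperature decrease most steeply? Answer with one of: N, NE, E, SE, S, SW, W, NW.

∂T/∂x = (12.35 − 12.23) / (-90 − 0) = -0.001333
∂T/∂y = (12.34 − 12.23) / (-105 − 0) = -0.001048
Steepest decrease is along −∇f = (+0.001333 E, +0.001048 N) → northeast.

NE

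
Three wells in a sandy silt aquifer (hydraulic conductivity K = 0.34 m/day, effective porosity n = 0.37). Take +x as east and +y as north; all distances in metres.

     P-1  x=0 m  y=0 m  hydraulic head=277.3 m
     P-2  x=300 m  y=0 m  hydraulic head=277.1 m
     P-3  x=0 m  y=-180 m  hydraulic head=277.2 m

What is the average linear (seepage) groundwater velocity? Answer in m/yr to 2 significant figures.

0.29 m/yr

∂h/∂x = (277.1 − 277.3) / (300 − 0) = -0.0006667
∂h/∂y = (277.2 − 277.3) / (-180 − 0) = +0.0005556
|∇h| = √(-0.0006667² + 0.0005556²) = 0.0008679
Seepage velocity v = K·i/n = 0.34 × 0.0008679 / 0.37 = 0.0007975 m/day = 0.2913 m/yr.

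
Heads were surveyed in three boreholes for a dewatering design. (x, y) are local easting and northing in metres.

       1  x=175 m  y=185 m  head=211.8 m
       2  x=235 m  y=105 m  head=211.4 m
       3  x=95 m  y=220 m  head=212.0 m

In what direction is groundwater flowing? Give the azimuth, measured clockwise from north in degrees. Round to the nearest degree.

174°

With h = a·x + b·y + c and 1 as origin, the differences give:
  60·a + (-80)·b = -0.4
  (-80)·a + 35·b = +0.2
Eliminate b (×35 and ×(-80), subtract): -4300·a = 2.00 → a = ∂h/∂x = -0.0004651
Back-substitute: b = ∂h/∂y = +0.004651.
Flow direction (−∇h) has components (+0.0004651 E, -0.004651 N).
Azimuth = atan2(E, N) = atan2(+0.0004651, -0.004651) = 174.3° ≈ 174°.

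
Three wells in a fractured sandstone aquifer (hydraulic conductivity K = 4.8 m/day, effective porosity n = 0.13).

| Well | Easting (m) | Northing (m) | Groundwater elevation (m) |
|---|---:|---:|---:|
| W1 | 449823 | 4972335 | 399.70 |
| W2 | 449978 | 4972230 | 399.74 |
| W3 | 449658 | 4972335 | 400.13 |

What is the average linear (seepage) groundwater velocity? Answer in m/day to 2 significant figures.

Three-point gradient (reference W1): Δ to W2 = (155, -105, +0.04), Δ to W3 = (-165, 0, +0.43).
∂h/∂x = -0.002606, ∂h/∂y = -0.004228 (det = -17325).
|∇h| = √(-0.002606² + -0.004228²) = 0.004967
Seepage velocity v = K·i/n = 4.8 × 0.004967 / 0.13 = 0.1834 m/day.

0.18 m/day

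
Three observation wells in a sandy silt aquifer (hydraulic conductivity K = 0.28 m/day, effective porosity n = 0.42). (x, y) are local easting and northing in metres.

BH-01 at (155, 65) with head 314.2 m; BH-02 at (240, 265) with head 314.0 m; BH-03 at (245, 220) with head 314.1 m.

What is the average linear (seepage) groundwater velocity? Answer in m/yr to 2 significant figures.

With h = a·x + b·y + c and BH-01 as origin, the differences give:
  85·a + 200·b = -0.2
  90·a + 155·b = -0.1
Eliminate b (×155 and ×200, subtract): -4825·a = -11.00 → a = ∂h/∂x = +0.002280
Back-substitute: b = ∂h/∂y = -0.001969.
|∇h| = √(0.002280² + -0.001969²) = 0.003013
Seepage velocity v = K·i/n = 0.28 × 0.003013 / 0.42 = 0.002009 m/day = 0.7338 m/yr.

0.73 m/yr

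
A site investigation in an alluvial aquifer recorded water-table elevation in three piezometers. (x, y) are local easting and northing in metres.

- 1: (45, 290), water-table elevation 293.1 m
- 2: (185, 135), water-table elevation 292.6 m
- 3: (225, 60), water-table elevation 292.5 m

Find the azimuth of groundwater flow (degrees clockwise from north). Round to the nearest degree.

075°

Taking 1 as reference: 2−1 = (140, -155, -0.5); 3−1 = (180, -230, -0.6).
Solve a·Δx + b·Δy = Δh: det = 140·(-230) − 180·(-155) = -4300.
∂h/∂x = [(-0.5)·(-230) − (-0.6)·(-155)] / -4300 = -0.005116
∂h/∂y = [140·(-0.6) − 180·(-0.5)] / -4300 = -0.001395
Flow direction (−∇h) has components (+0.005116 E, +0.001395 N).
Azimuth = atan2(E, N) = atan2(+0.005116, +0.001395) = 74.7° ≈ 075°.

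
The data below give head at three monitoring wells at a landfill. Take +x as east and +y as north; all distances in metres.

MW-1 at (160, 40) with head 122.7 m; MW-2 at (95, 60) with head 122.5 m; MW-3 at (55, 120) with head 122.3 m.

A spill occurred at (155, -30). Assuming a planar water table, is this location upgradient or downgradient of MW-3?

upgradient

With h = a·x + b·y + c and MW-1 as origin, the differences give:
  (-65)·a + 20·b = -0.2
  (-105)·a + 80·b = -0.4
Eliminate b (×80 and ×20, subtract): -3100·a = -8.00 → a = ∂h/∂x = +0.002581
Back-substitute: b = ∂h/∂y = -0.001613.
Head at (155, -30) = 122.7 + (+0.002581)·(-5) + (-0.001613)·(-70) = 122.80 m.
That is higher than the 122.3 m at MW-3, so the point is upgradient.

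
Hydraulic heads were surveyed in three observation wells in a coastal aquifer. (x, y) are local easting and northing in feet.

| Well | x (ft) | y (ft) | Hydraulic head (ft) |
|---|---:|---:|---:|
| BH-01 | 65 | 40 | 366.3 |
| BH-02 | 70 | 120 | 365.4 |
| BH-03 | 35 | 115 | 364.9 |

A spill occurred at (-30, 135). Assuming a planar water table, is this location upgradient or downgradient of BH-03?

With h = a·x + b·y + c and BH-01 as origin, the differences give:
  5·a + 80·b = -0.9
  (-30)·a + 75·b = -1.4
Eliminate b (×75 and ×80, subtract): 2775·a = 44.50 → a = ∂h/∂x = +0.01604
Back-substitute: b = ∂h/∂y = -0.01225.
Head at (-30, 135) = 366.3 + (+0.01604)·(-95) + (-0.01225)·(95) = 363.61 ft.
That is lower than the 364.9 ft at BH-03, so the point is downgradient.

downgradient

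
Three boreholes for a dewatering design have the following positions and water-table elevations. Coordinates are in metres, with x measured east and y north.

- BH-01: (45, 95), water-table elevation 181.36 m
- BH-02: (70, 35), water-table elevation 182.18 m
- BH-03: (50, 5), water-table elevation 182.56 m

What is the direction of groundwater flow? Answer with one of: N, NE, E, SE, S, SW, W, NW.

N

With h = a·x + b·y + c and BH-01 as origin, the differences give:
  25·a + (-60)·b = +0.82
  5·a + (-90)·b = +1.20
Eliminate b (×(-90) and ×(-60), subtract): -1950·a = -1.800 → a = ∂h/∂x = +0.0009231
Back-substitute: b = ∂h/∂y = -0.01328.
Flow = −∇h = (-0.0009231 east, +0.01328 north), which points north.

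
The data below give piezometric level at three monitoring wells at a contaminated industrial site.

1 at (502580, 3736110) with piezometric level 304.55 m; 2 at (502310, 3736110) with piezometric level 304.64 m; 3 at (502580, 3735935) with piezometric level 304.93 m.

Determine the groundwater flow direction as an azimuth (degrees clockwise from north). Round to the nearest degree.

009°

∂h/∂x = (304.64 − 304.55) / (502310 − 502580) = -0.0003333
∂h/∂y = (304.93 − 304.55) / (3735935 − 3736110) = -0.002171
Flow direction (−∇h) has components (+0.0003333 E, +0.002171 N).
Azimuth = atan2(E, N) = atan2(+0.0003333, +0.002171) = 8.7° ≈ 009°.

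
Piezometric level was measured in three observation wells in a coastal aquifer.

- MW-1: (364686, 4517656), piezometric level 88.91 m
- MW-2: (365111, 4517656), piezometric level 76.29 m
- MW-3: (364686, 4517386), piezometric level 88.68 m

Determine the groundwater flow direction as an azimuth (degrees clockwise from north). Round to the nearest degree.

∂h/∂x = (76.29 − 88.91) / (365111 − 364686) = -0.02969
∂h/∂y = (88.68 − 88.91) / (4517386 − 4517656) = +0.0008519
Flow direction (−∇h) has components (+0.02969 E, -0.0008519 N).
Azimuth = atan2(E, N) = atan2(+0.02969, -0.0008519) = 91.6° ≈ 092°.

092°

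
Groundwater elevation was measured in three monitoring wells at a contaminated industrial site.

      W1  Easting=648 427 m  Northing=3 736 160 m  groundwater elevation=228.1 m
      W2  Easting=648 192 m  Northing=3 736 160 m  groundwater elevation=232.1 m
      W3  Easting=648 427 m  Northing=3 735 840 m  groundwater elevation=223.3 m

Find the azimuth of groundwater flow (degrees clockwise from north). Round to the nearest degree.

∂h/∂x = (232.1 − 228.1) / (648192 − 648427) = -0.01702
∂h/∂y = (223.3 − 228.1) / (3735840 − 3736160) = +0.01500
Flow direction (−∇h) has components (+0.01702 E, -0.01500 N).
Azimuth = atan2(E, N) = atan2(+0.01702, -0.01500) = 131.4° ≈ 131°.

131°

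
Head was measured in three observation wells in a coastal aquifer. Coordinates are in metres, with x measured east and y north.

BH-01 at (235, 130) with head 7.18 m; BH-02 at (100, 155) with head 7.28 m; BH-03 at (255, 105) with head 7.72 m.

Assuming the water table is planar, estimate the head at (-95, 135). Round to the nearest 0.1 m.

With h = a·x + b·y + c and BH-01 as origin, the differences give:
  (-135)·a + 25·b = +0.10
  20·a + (-25)·b = +0.54
Eliminate b (×(-25) and ×25, subtract): 2875·a = -16.000 → a = ∂h/∂x = -0.005565
Back-substitute: b = ∂h/∂y = -0.02605.
h(-95, 135) = 7.18 + (-0.005565)·(-330) + (-0.02605)·(5) = 7.18 +1.837 -0.130 = 8.886 m.

8.9 m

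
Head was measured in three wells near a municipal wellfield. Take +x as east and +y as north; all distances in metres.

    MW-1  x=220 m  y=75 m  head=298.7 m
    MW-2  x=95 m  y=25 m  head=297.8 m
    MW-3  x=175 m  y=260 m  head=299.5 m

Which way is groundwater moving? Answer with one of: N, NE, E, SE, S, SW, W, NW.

Differences from MW-1: to MW-2 (Δx, Δy, Δh) = (-125, -50, -0.9); to MW-3 = (-45, 185, +0.8).
Solve a·Δx + b·Δy = Δh: det = (-125)·185 − (-45)·(-50) = -25375.
∂h/∂x = [(-0.9)·185 − (+0.8)·(-50)] / -25375 = +0.004985
∂h/∂y = [(-125)·(+0.8) − (-45)·(-0.9)] / -25375 = +0.005537
Flow = −∇h = (-0.004985 east, -0.005537 north), which points southwest.

SW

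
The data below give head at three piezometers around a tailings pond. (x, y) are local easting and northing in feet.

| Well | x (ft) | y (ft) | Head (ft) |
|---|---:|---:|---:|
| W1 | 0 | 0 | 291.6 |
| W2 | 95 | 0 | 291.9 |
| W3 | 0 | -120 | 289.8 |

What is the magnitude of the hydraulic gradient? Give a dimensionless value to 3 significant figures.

0.0153

∂h/∂x = (291.9 − 291.6) / (95 − 0) = +0.003158
∂h/∂y = (289.8 − 291.6) / (-120 − 0) = +0.01500
|∇h| = √(0.003158² + 0.01500²) = 0.01533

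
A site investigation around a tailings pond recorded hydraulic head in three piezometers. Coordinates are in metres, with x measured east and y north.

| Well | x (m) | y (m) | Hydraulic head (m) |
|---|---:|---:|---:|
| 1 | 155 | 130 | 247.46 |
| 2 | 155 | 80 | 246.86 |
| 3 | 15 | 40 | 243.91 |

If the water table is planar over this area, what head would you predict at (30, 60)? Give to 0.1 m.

Taking 1 as reference: 2−1 = (0, -50, -0.60); 3−1 = (-140, -90, -3.55).
Solve a·Δx + b·Δy = Δh: det = 0·(-90) − (-140)·(-50) = -7000.
∂h/∂x = [(-0.60)·(-90) − (-3.55)·(-50)] / -7000 = +0.01764
∂h/∂y = [0·(-3.55) − (-140)·(-0.60)] / -7000 = +0.01200
h(30, 60) = 247.46 + (+0.01764)·(-125) + (+0.01200)·(-70) = 247.46 -2.205 -0.840 = 244.415 m.

244.4 m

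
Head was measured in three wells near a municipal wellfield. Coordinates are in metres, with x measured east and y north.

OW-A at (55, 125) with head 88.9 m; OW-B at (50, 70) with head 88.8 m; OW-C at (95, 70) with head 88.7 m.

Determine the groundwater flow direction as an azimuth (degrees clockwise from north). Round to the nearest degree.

Differences from OW-A: to OW-B (Δx, Δy, Δh) = (-5, -55, -0.1); to OW-C = (40, -55, -0.2).
Determinant of the coordinate differences = (-5)·(-55) − 40·(-55) = 2475.
∂h/∂x = [(-0.1)·(-55) − (-0.2)·(-55)] / 2475 = -0.002222
∂h/∂y = [(-5)·(-0.2) − 40·(-0.1)] / 2475 = +0.002020
Flow direction (−∇h) has components (+0.002222 E, -0.002020 N).
Azimuth = atan2(E, N) = atan2(+0.002222, -0.002020) = 132.3° ≈ 132°.

132°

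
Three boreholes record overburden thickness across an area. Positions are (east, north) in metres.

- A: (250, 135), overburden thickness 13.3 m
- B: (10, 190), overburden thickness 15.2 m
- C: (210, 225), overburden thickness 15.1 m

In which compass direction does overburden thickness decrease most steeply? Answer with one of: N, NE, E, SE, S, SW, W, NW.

S

Three-point gradient (reference A): Δ to B = (-240, 55, +1.9), Δ to C = (-40, 90, +1.8).
∂d/∂x = -0.003711, ∂d/∂y = +0.01835 (det = -19400).
Steepest decrease is along −∇f = (+0.003711 E, -0.01835 N) → south.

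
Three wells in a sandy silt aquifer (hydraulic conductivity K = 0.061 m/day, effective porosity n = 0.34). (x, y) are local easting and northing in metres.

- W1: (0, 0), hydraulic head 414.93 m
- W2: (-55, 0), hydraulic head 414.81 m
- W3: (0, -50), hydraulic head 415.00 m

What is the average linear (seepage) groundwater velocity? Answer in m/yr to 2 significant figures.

0.17 m/yr

∂h/∂x = (414.81 − 414.93) / (-55 − 0) = +0.002182
∂h/∂y = (415.00 − 414.93) / (-50 − 0) = -0.001400
|∇h| = √(0.002182² + -0.001400²) = 0.002593
Seepage velocity v = K·i/n = 0.061 × 0.002593 / 0.34 = 0.0004652 m/day = 0.1699 m/yr.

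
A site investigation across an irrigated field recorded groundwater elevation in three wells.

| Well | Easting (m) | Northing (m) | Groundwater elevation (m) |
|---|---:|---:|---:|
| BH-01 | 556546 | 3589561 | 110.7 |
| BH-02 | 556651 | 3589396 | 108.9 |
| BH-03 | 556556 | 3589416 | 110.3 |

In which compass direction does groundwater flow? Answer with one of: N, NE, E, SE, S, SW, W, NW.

Differences from BH-01: to BH-02 (Δx, Δy, Δh) = (105, -165, -1.8); to BH-03 = (10, -145, -0.4).
Determinant of the coordinate differences = 105·(-145) − 10·(-165) = -13575.
∂h/∂x = [(-1.8)·(-145) − (-0.4)·(-165)] / -13575 = -0.01436
∂h/∂y = [105·(-0.4) − 10·(-1.8)] / -13575 = +0.001768
Flow = −∇h = (+0.01436 east, -0.001768 north), which points east.

E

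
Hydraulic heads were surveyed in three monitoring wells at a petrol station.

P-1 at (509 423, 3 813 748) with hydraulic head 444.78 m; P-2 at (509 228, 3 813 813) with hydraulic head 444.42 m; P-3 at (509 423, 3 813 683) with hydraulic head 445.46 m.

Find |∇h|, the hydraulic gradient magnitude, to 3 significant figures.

Three-point gradient (reference P-1): Δ to P-2 = (-195, 65, -0.36), Δ to P-3 = (0, -65, +0.68).
∂h/∂x = -0.001641, ∂h/∂y = -0.01046 (det = 12675).
|∇h| = √(-0.001641² + -0.01046²) = 0.01059

0.0106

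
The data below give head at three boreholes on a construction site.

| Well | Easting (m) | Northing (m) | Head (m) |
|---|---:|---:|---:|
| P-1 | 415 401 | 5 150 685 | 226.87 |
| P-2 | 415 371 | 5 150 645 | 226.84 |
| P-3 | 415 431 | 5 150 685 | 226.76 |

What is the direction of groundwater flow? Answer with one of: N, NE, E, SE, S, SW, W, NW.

With h = a·x + b·y + c and P-1 as origin, the differences give:
  (-30)·a + (-40)·b = -0.03
  30·a + 0·b = -0.11
Eliminate b (×0 and ×(-40), subtract): 1200·a = -4.400 → a = ∂h/∂x = -0.003667
Back-substitute: b = ∂h/∂y = +0.003500.
Flow = −∇h = (+0.003667 east, -0.003500 north), which points southeast.

SE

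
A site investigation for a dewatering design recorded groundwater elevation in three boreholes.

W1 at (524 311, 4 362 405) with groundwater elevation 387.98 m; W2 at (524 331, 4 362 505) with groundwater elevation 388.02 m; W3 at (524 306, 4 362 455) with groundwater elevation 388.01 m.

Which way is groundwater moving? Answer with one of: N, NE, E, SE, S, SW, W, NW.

SE

Taking W1 as reference: W2−W1 = (20, 100, +0.04); W3−W1 = (-5, 50, +0.03).
Determinant of the coordinate differences = 20·50 − (-5)·100 = 1500.
∂h/∂x = [(+0.04)·50 − (+0.03)·100] / 1500 = -0.0006667
∂h/∂y = [20·(+0.03) − (-5)·(+0.04)] / 1500 = +0.0005333
Flow = −∇h = (+0.0006667 east, -0.0005333 north), which points southeast.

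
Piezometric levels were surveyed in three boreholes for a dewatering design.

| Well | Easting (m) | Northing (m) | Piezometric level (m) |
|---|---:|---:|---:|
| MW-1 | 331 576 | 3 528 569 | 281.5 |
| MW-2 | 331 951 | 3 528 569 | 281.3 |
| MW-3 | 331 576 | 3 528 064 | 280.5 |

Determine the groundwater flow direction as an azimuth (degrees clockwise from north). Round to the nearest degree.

∂h/∂x = (281.3 − 281.5) / (331951 − 331576) = -0.0005333
∂h/∂y = (280.5 − 281.5) / (3528064 − 3528569) = +0.001980
Flow direction (−∇h) has components (+0.0005333 E, -0.001980 N).
Azimuth = atan2(E, N) = atan2(+0.0005333, -0.001980) = 164.9° ≈ 165°.

165°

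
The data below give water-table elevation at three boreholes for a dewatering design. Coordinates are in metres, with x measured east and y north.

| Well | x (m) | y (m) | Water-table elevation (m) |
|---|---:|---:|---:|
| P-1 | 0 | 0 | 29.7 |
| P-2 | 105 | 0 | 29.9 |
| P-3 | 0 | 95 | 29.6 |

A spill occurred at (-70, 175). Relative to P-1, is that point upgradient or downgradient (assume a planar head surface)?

∂h/∂x = (29.9 − 29.7) / (105 − 0) = +0.001905
∂h/∂y = (29.6 − 29.7) / (95 − 0) = -0.001053
Head at (-70, 175) = 29.7 + (+0.001905)·(-70) + (-0.001053)·(175) = 29.38 m.
That is lower than the 29.7 m at P-1, so the point is downgradient.

downgradient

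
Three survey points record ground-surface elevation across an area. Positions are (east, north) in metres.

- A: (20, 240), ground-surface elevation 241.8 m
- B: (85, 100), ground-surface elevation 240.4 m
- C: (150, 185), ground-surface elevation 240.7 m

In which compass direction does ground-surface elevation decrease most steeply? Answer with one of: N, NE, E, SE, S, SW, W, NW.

SE

Taking A as reference: B−A = (65, -140, -1.4); C−A = (130, -55, -1.1).
Solve a·Δx + b·Δy = Δz: det = 65·(-55) − 130·(-140) = 14625.
∂z/∂x = [(-1.4)·(-55) − (-1.1)·(-140)] / 14625 = -0.005265
∂z/∂y = [65·(-1.1) − 130·(-1.4)] / 14625 = +0.007556
Steepest decrease is along −∇f = (+0.005265 E, -0.007556 N) → southeast.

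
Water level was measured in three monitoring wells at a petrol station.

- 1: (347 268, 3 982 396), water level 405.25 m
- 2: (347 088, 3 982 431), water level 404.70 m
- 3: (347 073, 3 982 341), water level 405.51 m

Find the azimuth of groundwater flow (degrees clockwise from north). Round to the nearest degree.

352°

With h = a·x + b·y + c and 1 as origin, the differences give:
  (-180)·a + 35·b = -0.55
  (-195)·a + (-55)·b = +0.26
Eliminate b (×(-55) and ×35, subtract): 16725·a = 21.150 → a = ∂h/∂x = +0.001265
Back-substitute: b = ∂h/∂y = -0.009211.
Flow direction (−∇h) has components (-0.001265 E, +0.009211 N).
Azimuth = atan2(E, N) = atan2(-0.001265, +0.009211) = 352.2° ≈ 352°.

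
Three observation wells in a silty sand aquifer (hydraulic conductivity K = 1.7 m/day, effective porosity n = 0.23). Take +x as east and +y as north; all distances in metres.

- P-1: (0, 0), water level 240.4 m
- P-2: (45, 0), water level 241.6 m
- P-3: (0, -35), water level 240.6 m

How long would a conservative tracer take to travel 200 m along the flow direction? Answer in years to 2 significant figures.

∂h/∂x = (241.6 − 240.4) / (45 − 0) = +0.02667
∂h/∂y = (240.6 − 240.4) / (-35 − 0) = -0.005714
|∇h| = √(0.02667² + -0.005714²) = 0.02728
Seepage velocity v = K·i/n = 1.7 × 0.02728 / 0.23 = 0.2016 m/day.
t = 200 / 0.2016 = 992.1 days = 2.72 years.

2.7 years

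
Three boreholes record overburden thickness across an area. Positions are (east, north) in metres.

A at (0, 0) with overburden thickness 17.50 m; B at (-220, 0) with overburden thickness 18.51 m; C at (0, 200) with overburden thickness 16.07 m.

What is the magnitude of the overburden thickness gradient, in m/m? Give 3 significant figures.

0.00850 m/m

∂d/∂x = (18.51 − 17.50) / (-220 − 0) = -0.004591
∂d/∂y = (16.07 − 17.50) / (200 − 0) = -0.007150
|∇f| = √(-0.004591² + -0.007150²) = 0.008497 m/m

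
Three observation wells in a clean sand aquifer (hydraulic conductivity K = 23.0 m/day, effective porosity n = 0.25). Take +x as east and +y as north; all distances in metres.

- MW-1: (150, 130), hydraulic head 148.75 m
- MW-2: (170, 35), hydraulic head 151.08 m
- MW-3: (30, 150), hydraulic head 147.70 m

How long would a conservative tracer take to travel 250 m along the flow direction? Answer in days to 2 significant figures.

With h = a·x + b·y + c and MW-1 as origin, the differences give:
  20·a + (-95)·b = +2.33
  (-120)·a + 20·b = -1.05
Eliminate b (×20 and ×(-95), subtract): -11000·a = -53.150 → a = ∂h/∂x = +0.004832
Back-substitute: b = ∂h/∂y = -0.02351.
|∇h| = √(0.004832² + -0.02351²) = 0.024
Seepage velocity v = K·i/n = 23.0 × 0.024 / 0.25 = 2.208 m/day.
t = 250 / 2.208 = 113.2 days.

110 days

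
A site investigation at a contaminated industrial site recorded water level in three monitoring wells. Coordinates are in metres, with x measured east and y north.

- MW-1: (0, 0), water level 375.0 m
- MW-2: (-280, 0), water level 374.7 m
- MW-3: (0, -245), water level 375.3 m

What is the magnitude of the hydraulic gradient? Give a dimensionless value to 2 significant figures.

∂h/∂x = (374.7 − 375.0) / (-280 − 0) = +0.001071
∂h/∂y = (375.3 − 375.0) / (-245 − 0) = -0.001224
|∇h| = √(0.001071² + -0.001224²) = 0.001626

0.0016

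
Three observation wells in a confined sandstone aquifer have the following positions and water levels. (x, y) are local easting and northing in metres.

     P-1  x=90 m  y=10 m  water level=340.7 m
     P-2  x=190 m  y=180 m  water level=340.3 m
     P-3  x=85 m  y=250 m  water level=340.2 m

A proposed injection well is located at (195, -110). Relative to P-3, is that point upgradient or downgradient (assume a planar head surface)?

Differences from P-1: to P-2 (Δx, Δy, Δh) = (100, 170, -0.4); to P-3 = (-5, 240, -0.5).
Determinant of the coordinate differences = 100·240 − (-5)·170 = 24850.
∂h/∂x = [(-0.4)·240 − (-0.5)·170] / 24850 = -0.0004427
∂h/∂y = [100·(-0.5) − (-5)·(-0.4)] / 24850 = -0.002093
Head at (195, -110) = 340.7 + (-0.0004427)·(105) + (-0.002093)·(-120) = 340.90 m.
That is higher than the 340.2 m at P-3, so the point is upgradient.

upgradient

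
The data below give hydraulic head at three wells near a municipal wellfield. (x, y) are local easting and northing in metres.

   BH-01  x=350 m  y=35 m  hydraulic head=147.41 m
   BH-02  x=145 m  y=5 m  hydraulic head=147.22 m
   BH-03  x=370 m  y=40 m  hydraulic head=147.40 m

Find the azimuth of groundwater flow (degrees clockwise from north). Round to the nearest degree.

Taking BH-01 as reference: BH-02−BH-01 = (-205, -30, -0.19); BH-03−BH-01 = (20, 5, -0.01).
Solve a·Δx + b·Δy = Δh: det = (-205)·5 − 20·(-30) = -425.
∂h/∂x = [(-0.19)·5 − (-0.01)·(-30)] / -425 = +0.002941
∂h/∂y = [(-205)·(-0.01) − 20·(-0.19)] / -425 = -0.01376
Flow direction (−∇h) has components (-0.002941 E, +0.01376 N).
Azimuth = atan2(E, N) = atan2(-0.002941, +0.01376) = 347.9° ≈ 348°.

348°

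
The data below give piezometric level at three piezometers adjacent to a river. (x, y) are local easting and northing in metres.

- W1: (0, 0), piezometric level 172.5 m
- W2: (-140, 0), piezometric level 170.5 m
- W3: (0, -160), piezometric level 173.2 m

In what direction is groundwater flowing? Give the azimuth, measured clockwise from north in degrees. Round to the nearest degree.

∂h/∂x = (170.5 − 172.5) / (-140 − 0) = +0.01429
∂h/∂y = (173.2 − 172.5) / (-160 − 0) = -0.004375
Flow direction (−∇h) has components (-0.01429 E, +0.004375 N).
Azimuth = atan2(E, N) = atan2(-0.01429, +0.004375) = 287.0° ≈ 287°.

287°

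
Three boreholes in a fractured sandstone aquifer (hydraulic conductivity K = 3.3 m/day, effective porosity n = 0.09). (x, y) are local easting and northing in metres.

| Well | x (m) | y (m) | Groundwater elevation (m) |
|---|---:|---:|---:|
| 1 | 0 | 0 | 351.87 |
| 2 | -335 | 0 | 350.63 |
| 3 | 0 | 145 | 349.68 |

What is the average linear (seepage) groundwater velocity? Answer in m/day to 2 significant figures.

∂h/∂x = (350.63 − 351.87) / (-335 − 0) = +0.003701
∂h/∂y = (349.68 − 351.87) / (145 − 0) = -0.01510
|∇h| = √(0.003701² + -0.01510²) = 0.01555
Seepage velocity v = K·i/n = 3.3 × 0.01555 / 0.09 = 0.5702 m/day.

0.57 m/day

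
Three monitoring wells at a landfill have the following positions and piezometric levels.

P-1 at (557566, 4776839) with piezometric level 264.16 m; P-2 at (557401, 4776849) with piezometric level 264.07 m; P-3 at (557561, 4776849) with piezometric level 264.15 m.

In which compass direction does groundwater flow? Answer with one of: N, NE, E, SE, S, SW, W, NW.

Taking P-1 as reference: P-2−P-1 = (-165, 10, -0.09); P-3−P-1 = (-5, 10, -0.01).
Determinant of the coordinate differences = (-165)·10 − (-5)·10 = -1600.
∂h/∂x = [(-0.09)·10 − (-0.01)·10] / -1600 = +0.0005000
∂h/∂y = [(-165)·(-0.01) − (-5)·(-0.09)] / -1600 = -0.0007500
Flow = −∇h = (-0.0005000 east, +0.0007500 north), which points northwest.

NW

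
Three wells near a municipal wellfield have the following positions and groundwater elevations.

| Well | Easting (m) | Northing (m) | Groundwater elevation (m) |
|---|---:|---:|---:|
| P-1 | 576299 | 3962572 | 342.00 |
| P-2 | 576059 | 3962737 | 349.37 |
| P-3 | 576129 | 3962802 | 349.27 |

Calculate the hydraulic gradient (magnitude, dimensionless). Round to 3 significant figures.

0.0257

Taking P-1 as reference: P-2−P-1 = (-240, 165, +7.37); P-3−P-1 = (-170, 230, +7.27).
Solve a·Δx + b·Δy = Δh: det = (-240)·230 − (-170)·165 = -27150.
∂h/∂x = [(+7.37)·230 − (+7.27)·165] / -27150 = -0.01825
∂h/∂y = [(-240)·(+7.27) − (-170)·(+7.37)] / -27150 = +0.01812
|∇h| = √(-0.01825² + 0.01812²) = 0.02572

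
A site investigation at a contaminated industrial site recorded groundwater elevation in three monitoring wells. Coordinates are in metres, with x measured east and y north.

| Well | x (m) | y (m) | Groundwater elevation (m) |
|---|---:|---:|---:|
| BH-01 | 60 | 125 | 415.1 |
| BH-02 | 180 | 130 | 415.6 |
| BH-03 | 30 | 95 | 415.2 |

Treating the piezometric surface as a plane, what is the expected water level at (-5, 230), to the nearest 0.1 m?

414.0 m

Taking BH-01 as reference: BH-02−BH-01 = (120, 5, +0.5); BH-03−BH-01 = (-30, -30, +0.1).
Determinant of the coordinate differences = 120·(-30) − (-30)·5 = -3450.
∂h/∂x = [(+0.5)·(-30) − (+0.1)·5] / -3450 = +0.004493
∂h/∂y = [120·(+0.1) − (-30)·(+0.5)] / -3450 = -0.007826
h(-5, 230) = 415.1 + (+0.004493)·(-65) + (-0.007826)·(105) = 415.1 -0.292 -0.822 = 413.986 m.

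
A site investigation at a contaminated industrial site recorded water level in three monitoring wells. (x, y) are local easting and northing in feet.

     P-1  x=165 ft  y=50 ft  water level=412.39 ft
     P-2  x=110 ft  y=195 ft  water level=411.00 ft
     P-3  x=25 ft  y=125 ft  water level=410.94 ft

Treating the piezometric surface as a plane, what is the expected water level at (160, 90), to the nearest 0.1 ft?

With h = a·x + b·y + c and P-1 as origin, the differences give:
  (-55)·a + 145·b = -1.39
  (-140)·a + 75·b = -1.45
Eliminate b (×75 and ×145, subtract): 16175·a = 106.000 → a = ∂h/∂x = +0.006553
Back-substitute: b = ∂h/∂y = -0.007100.
h(160, 90) = 412.39 + (+0.006553)·(-5) + (-0.007100)·(40) = 412.39 -0.033 -0.284 = 412.073 ft.

412.1 ft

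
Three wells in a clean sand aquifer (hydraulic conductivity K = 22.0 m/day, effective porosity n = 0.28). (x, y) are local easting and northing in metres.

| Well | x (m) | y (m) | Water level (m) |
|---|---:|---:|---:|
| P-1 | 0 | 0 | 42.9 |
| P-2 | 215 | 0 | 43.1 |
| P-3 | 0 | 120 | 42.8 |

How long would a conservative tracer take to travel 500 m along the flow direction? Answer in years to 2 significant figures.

14 years

∂h/∂x = (43.1 − 42.9) / (215 − 0) = +0.0009302
∂h/∂y = (42.8 − 42.9) / (120 − 0) = -0.0008333
|∇h| = √(0.0009302² + -0.0008333²) = 0.001249
Seepage velocity v = K·i/n = 22.0 × 0.001249 / 0.28 = 0.09814 m/day.
t = 500 / 0.09814 = 5095 days = 13.9 years.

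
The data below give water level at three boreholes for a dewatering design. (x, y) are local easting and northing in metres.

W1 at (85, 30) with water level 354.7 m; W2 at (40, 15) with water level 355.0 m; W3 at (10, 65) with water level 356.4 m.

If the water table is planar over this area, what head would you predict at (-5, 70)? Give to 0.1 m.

356.7 m

Differences from W1: to W2 (Δx, Δy, Δh) = (-45, -15, +0.3); to W3 = (-75, 35, +1.7).
Solve a·Δx + b·Δy = Δh: det = (-45)·35 − (-75)·(-15) = -2700.
∂h/∂x = [(+0.3)·35 − (+1.7)·(-15)] / -2700 = -0.01333
∂h/∂y = [(-45)·(+1.7) − (-75)·(+0.3)] / -2700 = +0.02000
h(-5, 70) = 354.7 + (-0.01333)·(-90) + (+0.02000)·(40) = 354.7 +1.200 +0.800 = 356.700 m.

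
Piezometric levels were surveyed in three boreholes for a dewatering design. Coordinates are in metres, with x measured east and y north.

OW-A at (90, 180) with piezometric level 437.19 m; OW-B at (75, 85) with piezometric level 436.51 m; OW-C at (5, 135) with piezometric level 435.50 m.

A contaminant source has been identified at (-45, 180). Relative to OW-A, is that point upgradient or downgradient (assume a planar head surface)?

Three-point gradient (reference OW-A): Δ to OW-B = (-15, -95, -0.68), Δ to OW-C = (-85, -45, -1.69).
∂h/∂x = +0.01756, ∂h/∂y = +0.004385 (det = -7400).
Head at (-45, 180) = 437.19 + (+0.01756)·(-135) + (+0.004385)·(0) = 434.82 m.
That is lower than the 437.19 m at OW-A, so the point is downgradient.

downgradient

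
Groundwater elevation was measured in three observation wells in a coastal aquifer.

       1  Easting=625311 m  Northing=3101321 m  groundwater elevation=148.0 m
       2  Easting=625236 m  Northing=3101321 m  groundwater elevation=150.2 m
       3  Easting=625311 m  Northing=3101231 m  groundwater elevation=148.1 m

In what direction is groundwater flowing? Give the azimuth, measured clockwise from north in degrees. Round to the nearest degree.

∂h/∂x = (150.2 − 148.0) / (625236 − 625311) = -0.02933
∂h/∂y = (148.1 − 148.0) / (3101231 − 3101321) = -0.001111
Flow direction (−∇h) has components (+0.02933 E, +0.001111 N).
Azimuth = atan2(E, N) = atan2(+0.02933, +0.001111) = 87.8° ≈ 088°.

088°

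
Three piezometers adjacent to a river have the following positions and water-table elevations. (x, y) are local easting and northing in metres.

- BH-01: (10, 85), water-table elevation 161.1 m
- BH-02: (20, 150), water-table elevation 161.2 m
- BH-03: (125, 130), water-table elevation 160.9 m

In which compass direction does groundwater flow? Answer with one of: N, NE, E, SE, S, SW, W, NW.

SE

With h = a·x + b·y + c and BH-01 as origin, the differences give:
  10·a + 65·b = +0.1
  115·a + 45·b = -0.2
Eliminate b (×45 and ×65, subtract): -7025·a = 17.50 → a = ∂h/∂x = -0.002491
Back-substitute: b = ∂h/∂y = +0.001922.
Flow = −∇h = (+0.002491 east, -0.001922 north), which points southeast.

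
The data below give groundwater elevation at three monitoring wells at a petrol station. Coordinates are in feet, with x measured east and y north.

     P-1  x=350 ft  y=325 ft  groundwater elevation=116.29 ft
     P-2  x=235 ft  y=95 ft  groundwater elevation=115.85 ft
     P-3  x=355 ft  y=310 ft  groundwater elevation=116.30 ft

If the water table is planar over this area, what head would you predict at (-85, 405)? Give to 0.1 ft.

115.0 ft

Differences from P-1: to P-2 (Δx, Δy, Δh) = (-115, -230, -0.44); to P-3 = (5, -15, +0.01).
Solve a·Δx + b·Δy = Δh: det = (-115)·(-15) − 5·(-230) = 2875.
∂h/∂x = [(-0.44)·(-15) − (+0.01)·(-230)] / 2875 = +0.003096
∂h/∂y = [(-115)·(+0.01) − 5·(-0.44)] / 2875 = +0.0003652
h(-85, 405) = 116.29 + (+0.003096)·(-435) + (+0.0003652)·(80) = 116.29 -1.347 +0.029 = 114.973 ft.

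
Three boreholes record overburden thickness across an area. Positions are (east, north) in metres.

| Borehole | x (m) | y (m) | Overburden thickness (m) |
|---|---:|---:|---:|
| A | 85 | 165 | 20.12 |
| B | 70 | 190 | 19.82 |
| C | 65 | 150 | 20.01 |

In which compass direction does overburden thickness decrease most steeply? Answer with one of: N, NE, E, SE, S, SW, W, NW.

NW

Differences from A: to B (Δx, Δy, Δh) = (-15, 25, -0.30); to C = (-20, -15, -0.11).
Solve a·Δx + b·Δy = Δd: det = (-15)·(-15) − (-20)·25 = 725.
∂d/∂x = [(-0.30)·(-15) − (-0.11)·25] / 725 = +0.01000
∂d/∂y = [(-15)·(-0.11) − (-20)·(-0.30)] / 725 = -0.006000
Steepest decrease is along −∇f = (-0.01000 E, +0.006000 N) → northwest.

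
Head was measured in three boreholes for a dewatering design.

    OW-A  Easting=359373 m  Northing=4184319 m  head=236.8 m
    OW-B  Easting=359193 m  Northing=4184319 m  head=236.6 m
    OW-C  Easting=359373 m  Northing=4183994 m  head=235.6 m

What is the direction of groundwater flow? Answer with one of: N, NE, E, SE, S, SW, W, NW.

S

∂h/∂x = (236.6 − 236.8) / (359193 − 359373) = +0.001111
∂h/∂y = (235.6 − 236.8) / (4183994 − 4184319) = +0.003692
Flow = −∇h = (-0.001111 east, -0.003692 north), which points south.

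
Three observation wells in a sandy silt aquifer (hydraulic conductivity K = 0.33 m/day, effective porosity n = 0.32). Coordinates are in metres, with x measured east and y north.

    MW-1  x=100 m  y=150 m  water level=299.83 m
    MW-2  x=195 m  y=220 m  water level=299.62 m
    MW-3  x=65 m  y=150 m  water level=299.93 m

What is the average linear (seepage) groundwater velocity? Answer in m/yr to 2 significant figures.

1.1 m/yr

With h = a·x + b·y + c and MW-1 as origin, the differences give:
  95·a + 70·b = -0.21
  (-35)·a + 0·b = +0.10
Eliminate b (×0 and ×70, subtract): 2450·a = -7.000 → a = ∂h/∂x = -0.002857
Back-substitute: b = ∂h/∂y = +0.0008776.
|∇h| = √(-0.002857² + 0.0008776²) = 0.002989
Seepage velocity v = K·i/n = 0.33 × 0.002989 / 0.32 = 0.003082 m/day = 1.126 m/yr.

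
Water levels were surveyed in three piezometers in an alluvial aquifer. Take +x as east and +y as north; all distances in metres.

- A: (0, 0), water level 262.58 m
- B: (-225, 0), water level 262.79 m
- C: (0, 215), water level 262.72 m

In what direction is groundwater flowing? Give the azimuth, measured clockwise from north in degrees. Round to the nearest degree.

125°

∂h/∂x = (262.79 − 262.58) / (-225 − 0) = -0.0009333
∂h/∂y = (262.72 − 262.58) / (215 − 0) = +0.0006512
Flow direction (−∇h) has components (+0.0009333 E, -0.0006512 N).
Azimuth = atan2(E, N) = atan2(+0.0009333, -0.0006512) = 124.9° ≈ 125°.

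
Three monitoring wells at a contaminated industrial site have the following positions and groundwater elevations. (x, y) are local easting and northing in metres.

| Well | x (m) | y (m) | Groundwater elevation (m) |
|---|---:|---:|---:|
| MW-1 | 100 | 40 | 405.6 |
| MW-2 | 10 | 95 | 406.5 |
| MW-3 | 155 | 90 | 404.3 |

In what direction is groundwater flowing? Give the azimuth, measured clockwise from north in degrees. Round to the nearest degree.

060°

Differences from MW-1: to MW-2 (Δx, Δy, Δh) = (-90, 55, +0.9); to MW-3 = (55, 50, -1.3).
Solve a·Δx + b·Δy = Δh: det = (-90)·50 − 55·55 = -7525.
∂h/∂x = [(+0.9)·50 − (-1.3)·55] / -7525 = -0.01548
∂h/∂y = [(-90)·(-1.3) − 55·(+0.9)] / -7525 = -0.008970
Flow direction (−∇h) has components (+0.01548 E, +0.008970 N).
Azimuth = atan2(E, N) = atan2(+0.01548, +0.008970) = 59.9° ≈ 060°.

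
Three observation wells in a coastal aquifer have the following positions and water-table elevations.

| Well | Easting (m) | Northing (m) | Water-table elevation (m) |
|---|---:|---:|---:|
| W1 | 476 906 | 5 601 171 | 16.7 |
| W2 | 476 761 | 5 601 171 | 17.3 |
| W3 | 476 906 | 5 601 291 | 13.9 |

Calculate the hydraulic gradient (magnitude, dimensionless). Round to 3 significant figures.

0.0237

∂h/∂x = (17.3 − 16.7) / (476761 − 476906) = -0.004138
∂h/∂y = (13.9 − 16.7) / (5601291 − 5601171) = -0.02333
|∇h| = √(-0.004138² + -0.02333²) = 0.02369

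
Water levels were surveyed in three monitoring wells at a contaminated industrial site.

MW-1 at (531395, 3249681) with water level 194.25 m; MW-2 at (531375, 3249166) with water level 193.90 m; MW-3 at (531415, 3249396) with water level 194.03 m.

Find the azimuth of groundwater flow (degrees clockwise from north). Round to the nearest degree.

Differences from MW-1: to MW-2 (Δx, Δy, Δh) = (-20, -515, -0.35); to MW-3 = (20, -285, -0.22).
Determinant of the coordinate differences = (-20)·(-285) − 20·(-515) = 16000.
∂h/∂x = [(-0.35)·(-285) − (-0.22)·(-515)] / 16000 = -0.0008469
∂h/∂y = [(-20)·(-0.22) − 20·(-0.35)] / 16000 = +0.0007125
Flow direction (−∇h) has components (+0.0008469 E, -0.0007125 N).
Azimuth = atan2(E, N) = atan2(+0.0008469, -0.0007125) = 130.1° ≈ 130°.

130°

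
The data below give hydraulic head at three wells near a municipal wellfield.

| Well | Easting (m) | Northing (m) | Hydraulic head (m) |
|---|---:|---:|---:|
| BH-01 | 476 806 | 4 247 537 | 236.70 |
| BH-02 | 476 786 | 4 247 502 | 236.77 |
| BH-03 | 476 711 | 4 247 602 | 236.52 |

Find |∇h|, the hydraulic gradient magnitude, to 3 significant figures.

With h = a·x + b·y + c and BH-01 as origin, the differences give:
  (-20)·a + (-35)·b = +0.07
  (-95)·a + 65·b = -0.18
Eliminate b (×65 and ×(-35), subtract): -4625·a = -1.750 → a = ∂h/∂x = +0.0003784
Back-substitute: b = ∂h/∂y = -0.002216.
|∇h| = √(0.0003784² + -0.002216²) = 0.002248

0.00225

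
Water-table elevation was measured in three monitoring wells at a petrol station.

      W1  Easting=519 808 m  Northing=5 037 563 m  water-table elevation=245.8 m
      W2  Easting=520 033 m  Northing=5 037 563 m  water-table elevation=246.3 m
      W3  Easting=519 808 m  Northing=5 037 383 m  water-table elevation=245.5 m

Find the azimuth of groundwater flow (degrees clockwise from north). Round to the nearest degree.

∂h/∂x = (246.3 − 245.8) / (520033 − 519808) = +0.002222
∂h/∂y = (245.5 − 245.8) / (5037383 − 5037563) = +0.001667
Flow direction (−∇h) has components (-0.002222 E, -0.001667 N).
Azimuth = atan2(E, N) = atan2(-0.002222, -0.001667) = 233.1° ≈ 233°.

233°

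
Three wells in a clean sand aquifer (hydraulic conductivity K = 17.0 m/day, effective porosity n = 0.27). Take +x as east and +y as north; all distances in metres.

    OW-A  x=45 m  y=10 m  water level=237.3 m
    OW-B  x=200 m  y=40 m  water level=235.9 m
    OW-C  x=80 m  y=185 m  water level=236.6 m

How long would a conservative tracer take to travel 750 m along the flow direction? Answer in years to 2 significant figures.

3.7 years

Taking OW-A as reference: OW-B−OW-A = (155, 30, -1.4); OW-C−OW-A = (35, 175, -0.7).
Solve a·Δx + b·Δy = Δh: det = 155·175 − 35·30 = 26075.
∂h/∂x = [(-1.4)·175 − (-0.7)·30] / 26075 = -0.008591
∂h/∂y = [155·(-0.7) − 35·(-1.4)] / 26075 = -0.002282
|∇h| = √(-0.008591² + -0.002282²) = 0.008889
Seepage velocity v = K·i/n = 17.0 × 0.008889 / 0.27 = 0.5597 m/day.
t = 750 / 0.5597 = 1340 days = 3.67 years.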